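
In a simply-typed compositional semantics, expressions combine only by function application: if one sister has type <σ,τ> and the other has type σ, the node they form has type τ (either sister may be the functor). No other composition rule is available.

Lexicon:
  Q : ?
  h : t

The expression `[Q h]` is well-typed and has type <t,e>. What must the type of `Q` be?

<t,<t,e>>

For [Q h] to have type <t,e> with h of type t, Q must be the function: Q : <t,<t,e>>.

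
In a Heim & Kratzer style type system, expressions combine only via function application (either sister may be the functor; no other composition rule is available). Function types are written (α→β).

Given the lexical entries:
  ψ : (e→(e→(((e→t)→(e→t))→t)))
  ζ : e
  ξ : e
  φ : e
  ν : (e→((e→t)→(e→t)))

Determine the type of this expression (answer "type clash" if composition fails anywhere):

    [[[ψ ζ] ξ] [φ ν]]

t

[ψ ζ] — ψ of type (e→(e→(((e→t)→(e→t))→t))) combines with ζ of type e: type (e→(((e→t)→(e→t))→t)).
[[ψ ζ] ξ] — [ψ ζ] of type (e→(((e→t)→(e→t))→t)) combines with ξ of type e: type (((e→t)→(e→t))→t).
[φ ν] — ν of type (e→((e→t)→(e→t))) combines with φ of type e: type ((e→t)→(e→t)).
[[[ψ ζ] ξ] [φ ν]] — [[ψ ζ] ξ] of type (((e→t)→(e→t))→t) combines with [φ ν] of type ((e→t)→(e→t)): type t.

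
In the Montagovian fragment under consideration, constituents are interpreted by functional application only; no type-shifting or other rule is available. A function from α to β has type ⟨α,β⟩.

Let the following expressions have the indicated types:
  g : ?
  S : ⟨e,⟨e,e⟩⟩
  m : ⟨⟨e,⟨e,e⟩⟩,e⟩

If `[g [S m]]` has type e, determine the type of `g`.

[g [S m]] is required to be e. [S m] : e cannot yield e as functor, so g : ⟨e,e⟩.

⟨e,e⟩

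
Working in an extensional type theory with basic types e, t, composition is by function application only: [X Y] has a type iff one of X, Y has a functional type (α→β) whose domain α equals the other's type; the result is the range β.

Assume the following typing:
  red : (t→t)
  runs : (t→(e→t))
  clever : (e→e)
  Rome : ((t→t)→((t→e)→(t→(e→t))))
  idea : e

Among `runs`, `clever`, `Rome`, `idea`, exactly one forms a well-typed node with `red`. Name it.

Rome

runs : (t→(e→t)) — neither side's domain matches the other.
clever : (e→e) — neither side's domain matches the other.
Rome — combines: Rome : ((t→t)→((t→e)→(t→(e→t)))) takes red : (t→t) as argument, giving ((t→e)→(t→(e→t))).
idea : e — neither side's domain matches the other.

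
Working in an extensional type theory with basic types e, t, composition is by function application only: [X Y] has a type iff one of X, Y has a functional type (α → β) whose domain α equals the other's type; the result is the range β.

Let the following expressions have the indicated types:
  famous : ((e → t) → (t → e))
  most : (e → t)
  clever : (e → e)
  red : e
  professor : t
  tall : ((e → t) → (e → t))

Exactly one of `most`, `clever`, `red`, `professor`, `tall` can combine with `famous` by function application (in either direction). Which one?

most

most — combines: famous : ((e → t) → (t → e)) takes most : (e → t) as argument, giving (t → e).
clever : (e → e) — famous needs (e → t); clever needs e; neither fits.
red : e — famous needs (e → t); red needs nothing (atomic); neither fits.
professor : t — famous needs (e → t); professor needs nothing (atomic); neither fits.
tall : ((e → t) → (e → t)) — famous needs (e → t); tall needs (e → t); neither fits.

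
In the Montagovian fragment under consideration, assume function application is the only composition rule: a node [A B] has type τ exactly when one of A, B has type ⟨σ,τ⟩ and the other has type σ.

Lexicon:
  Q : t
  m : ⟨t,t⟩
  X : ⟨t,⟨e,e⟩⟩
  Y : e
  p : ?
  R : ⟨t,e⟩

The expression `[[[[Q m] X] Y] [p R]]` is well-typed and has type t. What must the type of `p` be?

⟨⟨t,e⟩,⟨e,t⟩⟩

For [[[[Q m] X] Y] [p R]] to have type t with [[[Q m] X] Y] of type e, [p R] must be the function: [p R] : ⟨e,t⟩.
For [p R] to have type ⟨e,t⟩ with R of type ⟨t,e⟩, p must be the function: p : ⟨⟨t,e⟩,⟨e,t⟩⟩.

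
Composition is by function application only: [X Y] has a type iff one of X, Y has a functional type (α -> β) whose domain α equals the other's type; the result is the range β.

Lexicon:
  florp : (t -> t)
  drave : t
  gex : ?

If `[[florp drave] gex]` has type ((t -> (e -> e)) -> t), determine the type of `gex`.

(t -> ((t -> (e -> e)) -> t))

[[florp drave] gex] is required to be ((t -> (e -> e)) -> t). [florp drave] : t cannot yield ((t -> (e -> e)) -> t) as functor, so gex : (t -> ((t -> (e -> e)) -> t)).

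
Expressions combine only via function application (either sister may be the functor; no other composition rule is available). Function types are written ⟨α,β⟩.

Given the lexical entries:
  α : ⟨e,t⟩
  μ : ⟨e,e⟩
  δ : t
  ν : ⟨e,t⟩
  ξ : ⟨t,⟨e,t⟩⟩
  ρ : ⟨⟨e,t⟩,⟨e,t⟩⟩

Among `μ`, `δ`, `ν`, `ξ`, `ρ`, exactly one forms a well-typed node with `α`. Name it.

ρ

μ : ⟨e,e⟩ — does not combine with α.
δ : t — does not combine with α.
ν : ⟨e,t⟩ — does not combine with α.
ξ : ⟨t,⟨e,t⟩⟩ — does not combine with α.
ρ — combines: ρ : ⟨⟨e,t⟩,⟨e,t⟩⟩ takes α : ⟨e,t⟩ as argument, giving ⟨e,t⟩.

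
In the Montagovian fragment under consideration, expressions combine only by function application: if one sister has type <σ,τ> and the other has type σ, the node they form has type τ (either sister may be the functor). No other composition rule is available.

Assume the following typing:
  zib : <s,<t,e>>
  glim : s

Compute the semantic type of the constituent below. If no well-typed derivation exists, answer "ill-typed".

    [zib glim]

<t,e>

[zib glim]: functor zib : <s,<t,e>>, argument glim : s; result <t,e>.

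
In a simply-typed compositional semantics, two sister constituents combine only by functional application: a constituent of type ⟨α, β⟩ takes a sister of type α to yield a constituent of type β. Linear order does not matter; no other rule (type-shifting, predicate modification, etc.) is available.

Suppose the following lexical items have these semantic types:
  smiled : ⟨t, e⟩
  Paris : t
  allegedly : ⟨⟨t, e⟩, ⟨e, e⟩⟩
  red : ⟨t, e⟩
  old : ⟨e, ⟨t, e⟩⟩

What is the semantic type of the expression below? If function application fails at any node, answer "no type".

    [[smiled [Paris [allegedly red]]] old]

[allegedly red] — allegedly of type ⟨⟨t, e⟩, ⟨e, e⟩⟩ combines with red of type ⟨t, e⟩: type ⟨e, e⟩.
[Paris [allegedly red]]: t and ⟨e, e⟩ cannot combine by function application — type clash.

no type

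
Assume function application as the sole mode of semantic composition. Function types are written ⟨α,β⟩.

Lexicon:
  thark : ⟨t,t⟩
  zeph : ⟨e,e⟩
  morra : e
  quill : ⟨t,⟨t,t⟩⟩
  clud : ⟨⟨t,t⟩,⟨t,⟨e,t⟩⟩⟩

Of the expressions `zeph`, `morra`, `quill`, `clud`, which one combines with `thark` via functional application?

clud

zeph : ⟨e,e⟩ — does not combine with thark.
morra : e — does not combine with thark.
quill : ⟨t,⟨t,t⟩⟩ — does not combine with thark.
clud — combines: clud : ⟨⟨t,t⟩,⟨t,⟨e,t⟩⟩⟩ takes thark : ⟨t,t⟩ as argument, giving ⟨t,⟨e,t⟩⟩.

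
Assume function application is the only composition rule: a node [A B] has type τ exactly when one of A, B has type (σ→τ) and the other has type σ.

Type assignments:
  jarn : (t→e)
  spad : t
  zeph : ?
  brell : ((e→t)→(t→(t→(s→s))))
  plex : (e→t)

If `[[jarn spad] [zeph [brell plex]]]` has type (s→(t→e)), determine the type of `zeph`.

((t→(t→(s→s)))→(e→(s→(t→e))))

[[jarn spad] [zeph [brell plex]]] is required to be (s→(t→e)). [jarn spad] : e cannot yield (s→(t→e)) as functor, so [zeph [brell plex]] : (e→(s→(t→e))).
[zeph [brell plex]] is required to be (e→(s→(t→e))). [brell plex] : (t→(t→(s→s))) cannot yield (e→(s→(t→e))) as functor, so zeph : ((t→(t→(s→s)))→(e→(s→(t→e)))).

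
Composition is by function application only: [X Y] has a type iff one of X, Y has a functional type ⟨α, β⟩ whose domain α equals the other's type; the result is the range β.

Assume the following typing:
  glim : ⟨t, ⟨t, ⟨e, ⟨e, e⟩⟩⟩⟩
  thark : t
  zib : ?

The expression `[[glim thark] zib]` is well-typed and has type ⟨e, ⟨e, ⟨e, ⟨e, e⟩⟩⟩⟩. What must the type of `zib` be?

[[glim thark] zib] is required to be ⟨e, ⟨e, ⟨e, ⟨e, e⟩⟩⟩⟩. [glim thark] : ⟨t, ⟨e, ⟨e, e⟩⟩⟩ cannot yield ⟨e, ⟨e, ⟨e, ⟨e, e⟩⟩⟩⟩ as functor, so zib : ⟨⟨t, ⟨e, ⟨e, e⟩⟩⟩, ⟨e, ⟨e, ⟨e, ⟨e, e⟩⟩⟩⟩⟩.

⟨⟨t, ⟨e, ⟨e, e⟩⟩⟩, ⟨e, ⟨e, ⟨e, ⟨e, e⟩⟩⟩⟩⟩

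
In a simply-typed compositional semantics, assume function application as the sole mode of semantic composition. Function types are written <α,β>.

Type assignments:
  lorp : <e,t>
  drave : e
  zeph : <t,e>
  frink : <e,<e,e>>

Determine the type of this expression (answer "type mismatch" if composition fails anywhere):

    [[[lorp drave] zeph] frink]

[lorp drave] — lorp of type <e,t> combines with drave of type e: type t.
[[lorp drave] zeph] — zeph of type <t,e> combines with [lorp drave] of type t: type e.
[[[lorp drave] zeph] frink] — frink of type <e,<e,e>> combines with [[lorp drave] zeph] of type e: type <e,e>.

<e,e>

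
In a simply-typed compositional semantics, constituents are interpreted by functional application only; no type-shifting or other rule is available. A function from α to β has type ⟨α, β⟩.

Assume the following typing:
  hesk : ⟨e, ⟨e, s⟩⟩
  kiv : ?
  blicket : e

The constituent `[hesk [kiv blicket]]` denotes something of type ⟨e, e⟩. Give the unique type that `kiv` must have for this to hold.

For [hesk [kiv blicket]] to have type ⟨e, e⟩ with hesk of type ⟨e, ⟨e, s⟩⟩, [kiv blicket] must be the function: [kiv blicket] : ⟨⟨e, ⟨e, s⟩⟩, ⟨e, e⟩⟩.
For [kiv blicket] to have type ⟨⟨e, ⟨e, s⟩⟩, ⟨e, e⟩⟩ with blicket of type e, kiv must be the function: kiv : ⟨e, ⟨⟨e, ⟨e, s⟩⟩, ⟨e, e⟩⟩⟩.

⟨e, ⟨⟨e, ⟨e, s⟩⟩, ⟨e, e⟩⟩⟩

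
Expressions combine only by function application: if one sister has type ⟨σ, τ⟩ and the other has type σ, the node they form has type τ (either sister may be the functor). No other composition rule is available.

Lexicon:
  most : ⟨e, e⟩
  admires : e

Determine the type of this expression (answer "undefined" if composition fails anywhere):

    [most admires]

e

At [most admires], most : ⟨e, e⟩ takes admires : e, giving e.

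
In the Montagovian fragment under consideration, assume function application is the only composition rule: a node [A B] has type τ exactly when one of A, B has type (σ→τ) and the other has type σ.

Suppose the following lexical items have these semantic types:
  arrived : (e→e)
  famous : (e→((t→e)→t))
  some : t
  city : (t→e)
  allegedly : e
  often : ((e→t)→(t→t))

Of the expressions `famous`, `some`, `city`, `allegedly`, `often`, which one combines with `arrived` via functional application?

famous : (e→((t→e)→t)) — no; arrived wants e, and famous wants e.
some : t — no; arrived wants e, and some wants nothing (atomic).
city : (t→e) — no; arrived wants e, and city wants t.
allegedly — combines: arrived : (e→e) takes allegedly : e as argument, giving e.
often : ((e→t)→(t→t)) — no; arrived wants e, and often wants (e→t).

allegedly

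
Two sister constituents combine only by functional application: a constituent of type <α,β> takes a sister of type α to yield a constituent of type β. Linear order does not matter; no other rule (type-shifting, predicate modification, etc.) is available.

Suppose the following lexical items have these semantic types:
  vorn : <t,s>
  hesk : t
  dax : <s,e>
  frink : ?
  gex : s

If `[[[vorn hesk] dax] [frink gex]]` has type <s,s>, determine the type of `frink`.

<s,<e,<s,s>>>

[[[vorn hesk] dax] [frink gex]] is required to be <s,s>. [[vorn hesk] dax] : e cannot yield <s,s> as functor, so [frink gex] : <e,<s,s>>.
[frink gex] is required to be <e,<s,s>>. gex : s cannot yield <e,<s,s>> as functor, so frink : <s,<e,<s,s>>>.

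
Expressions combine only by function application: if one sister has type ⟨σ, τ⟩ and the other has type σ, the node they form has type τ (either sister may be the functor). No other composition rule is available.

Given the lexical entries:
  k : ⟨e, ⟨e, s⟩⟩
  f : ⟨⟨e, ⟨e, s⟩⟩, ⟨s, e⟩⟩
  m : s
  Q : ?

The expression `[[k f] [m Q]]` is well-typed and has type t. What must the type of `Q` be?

[[k f] [m Q]] is required to be t. [k f] : ⟨s, e⟩ cannot yield t as functor, so [m Q] : ⟨⟨s, e⟩, t⟩.
[m Q] is required to be ⟨⟨s, e⟩, t⟩. m : s cannot yield ⟨⟨s, e⟩, t⟩ as functor, so Q : ⟨s, ⟨⟨s, e⟩, t⟩⟩.

⟨s, ⟨⟨s, e⟩, t⟩⟩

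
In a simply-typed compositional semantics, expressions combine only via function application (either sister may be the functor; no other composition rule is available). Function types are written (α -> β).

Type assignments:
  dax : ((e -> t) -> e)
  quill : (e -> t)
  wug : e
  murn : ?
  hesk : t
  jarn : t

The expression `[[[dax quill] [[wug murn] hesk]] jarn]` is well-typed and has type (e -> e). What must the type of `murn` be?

For [[[dax quill] [[wug murn] hesk]] jarn] to have type (e -> e) with jarn of type t, [[dax quill] [[wug murn] hesk]] must be the function: [[dax quill] [[wug murn] hesk]] : (t -> (e -> e)).
For [[dax quill] [[wug murn] hesk]] to have type (t -> (e -> e)) with [dax quill] of type e, [[wug murn] hesk] must be the function: [[wug murn] hesk] : (e -> (t -> (e -> e))).
For [[wug murn] hesk] to have type (e -> (t -> (e -> e))) with hesk of type t, [wug murn] must be the function: [wug murn] : (t -> (e -> (t -> (e -> e)))).
For [wug murn] to have type (t -> (e -> (t -> (e -> e)))) with wug of type e, murn must be the function: murn : (e -> (t -> (e -> (t -> (e -> e))))).

(e -> (t -> (e -> (t -> (e -> e)))))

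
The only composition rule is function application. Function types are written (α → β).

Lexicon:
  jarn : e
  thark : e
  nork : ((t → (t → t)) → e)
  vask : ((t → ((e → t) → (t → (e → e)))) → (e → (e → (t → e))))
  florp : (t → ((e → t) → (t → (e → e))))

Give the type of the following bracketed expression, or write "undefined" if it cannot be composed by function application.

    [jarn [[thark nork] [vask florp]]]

[thark nork]: e and ((t → (t → t)) → e) cannot combine by function application — type clash.

undefined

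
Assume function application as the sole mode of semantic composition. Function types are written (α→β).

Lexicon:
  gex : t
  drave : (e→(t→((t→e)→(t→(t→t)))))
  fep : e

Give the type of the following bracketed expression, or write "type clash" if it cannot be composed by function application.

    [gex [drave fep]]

((t→e)→(t→(t→t)))

[drave fep]: functor drave : (e→(t→((t→e)→(t→(t→t))))), argument fep : e; result (t→((t→e)→(t→(t→t)))).
[gex [drave fep]]: functor [drave fep] : (t→((t→e)→(t→(t→t)))), argument gex : t; result ((t→e)→(t→(t→t))).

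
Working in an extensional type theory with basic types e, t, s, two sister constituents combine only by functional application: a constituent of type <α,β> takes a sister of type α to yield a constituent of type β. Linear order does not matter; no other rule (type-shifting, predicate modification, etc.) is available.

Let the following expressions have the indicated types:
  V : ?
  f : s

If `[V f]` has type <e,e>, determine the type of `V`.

<s,<e,e>>

[V f] must have type <e,e>. The sister f has type s; that is not a function onto <e,e>, so V must be the functor, of type <s,<e,e>>.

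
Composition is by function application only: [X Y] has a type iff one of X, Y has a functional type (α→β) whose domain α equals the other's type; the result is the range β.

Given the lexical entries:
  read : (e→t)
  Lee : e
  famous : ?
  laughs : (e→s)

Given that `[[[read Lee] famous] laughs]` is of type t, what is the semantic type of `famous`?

[[[read Lee] famous] laughs] is required to be t. laughs : (e→s) cannot yield t as functor, so [[read Lee] famous] : ((e→s)→t).
[[read Lee] famous] is required to be ((e→s)→t). [read Lee] : t cannot yield ((e→s)→t) as functor, so famous : (t→((e→s)→t)).

(t→((e→s)→t))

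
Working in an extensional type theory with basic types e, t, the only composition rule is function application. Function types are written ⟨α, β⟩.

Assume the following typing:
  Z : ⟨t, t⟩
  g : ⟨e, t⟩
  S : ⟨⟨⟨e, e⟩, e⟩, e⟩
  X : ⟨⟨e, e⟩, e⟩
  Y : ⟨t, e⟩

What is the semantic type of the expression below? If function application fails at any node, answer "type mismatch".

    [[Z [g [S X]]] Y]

[S X]: functor S : ⟨⟨⟨e, e⟩, e⟩, e⟩, argument X : ⟨⟨e, e⟩, e⟩; result e.
[g [S X]]: functor g : ⟨e, t⟩, argument [S X] : e; result t.
[Z [g [S X]]]: functor Z : ⟨t, t⟩, argument [g [S X]] : t; result t.
[[Z [g [S X]]] Y]: functor Y : ⟨t, e⟩, argument [Z [g [S X]]] : t; result e.

e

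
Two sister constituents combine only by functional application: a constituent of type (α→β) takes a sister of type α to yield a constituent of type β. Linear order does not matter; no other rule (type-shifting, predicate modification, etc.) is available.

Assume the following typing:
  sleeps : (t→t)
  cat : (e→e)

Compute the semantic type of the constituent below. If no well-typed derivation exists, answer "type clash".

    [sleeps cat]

[sleeps cat]: (t→t) and (e→e) cannot combine by function application — type clash.

type clash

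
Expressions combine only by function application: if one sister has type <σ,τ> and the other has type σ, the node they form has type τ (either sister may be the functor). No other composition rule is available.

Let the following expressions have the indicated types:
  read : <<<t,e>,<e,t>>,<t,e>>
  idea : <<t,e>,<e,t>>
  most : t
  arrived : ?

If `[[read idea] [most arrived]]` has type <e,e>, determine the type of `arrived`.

[[read idea] [most arrived]] is required to be <e,e>. [read idea] : <t,e> cannot yield <e,e> as functor, so [most arrived] : <<t,e>,<e,e>>.
[most arrived] is required to be <<t,e>,<e,e>>. most : t cannot yield <<t,e>,<e,e>> as functor, so arrived : <t,<<t,e>,<e,e>>>.

<t,<<t,e>,<e,e>>>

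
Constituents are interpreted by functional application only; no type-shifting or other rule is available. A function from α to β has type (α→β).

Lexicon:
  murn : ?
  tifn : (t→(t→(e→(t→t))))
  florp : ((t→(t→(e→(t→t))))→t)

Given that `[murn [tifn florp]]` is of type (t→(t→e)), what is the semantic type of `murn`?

For [murn [tifn florp]] to have type (t→(t→e)) with [tifn florp] of type t, murn must be the function: murn : (t→(t→(t→e))).

(t→(t→(t→e)))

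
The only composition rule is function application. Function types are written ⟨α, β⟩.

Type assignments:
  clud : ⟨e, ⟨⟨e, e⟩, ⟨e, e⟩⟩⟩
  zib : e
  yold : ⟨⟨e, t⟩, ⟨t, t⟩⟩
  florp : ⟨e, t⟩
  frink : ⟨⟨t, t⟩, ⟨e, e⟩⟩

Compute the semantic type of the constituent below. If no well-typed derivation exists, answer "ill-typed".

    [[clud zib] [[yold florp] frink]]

⟨e, e⟩

[clud zib]: ⟨e, ⟨⟨e, e⟩, ⟨e, e⟩⟩⟩ applied to e yields ⟨⟨e, e⟩, ⟨e, e⟩⟩.
[yold florp]: ⟨⟨e, t⟩, ⟨t, t⟩⟩ applied to ⟨e, t⟩ yields ⟨t, t⟩.
[[yold florp] frink]: ⟨⟨t, t⟩, ⟨e, e⟩⟩ applied to ⟨t, t⟩ yields ⟨e, e⟩.
[[clud zib] [[yold florp] frink]]: ⟨⟨e, e⟩, ⟨e, e⟩⟩ applied to ⟨e, e⟩ yields ⟨e, e⟩.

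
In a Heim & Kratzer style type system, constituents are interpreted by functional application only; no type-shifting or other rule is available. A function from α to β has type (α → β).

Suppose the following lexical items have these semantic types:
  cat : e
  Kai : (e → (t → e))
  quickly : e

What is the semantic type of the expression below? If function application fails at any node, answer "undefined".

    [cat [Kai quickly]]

undefined

At [Kai quickly], Kai : (e → (t → e)) takes quickly : e, giving (t → e).
[cat [Kai quickly]]: e with (t → e) — neither is a function whose domain matches the other; composition fails here.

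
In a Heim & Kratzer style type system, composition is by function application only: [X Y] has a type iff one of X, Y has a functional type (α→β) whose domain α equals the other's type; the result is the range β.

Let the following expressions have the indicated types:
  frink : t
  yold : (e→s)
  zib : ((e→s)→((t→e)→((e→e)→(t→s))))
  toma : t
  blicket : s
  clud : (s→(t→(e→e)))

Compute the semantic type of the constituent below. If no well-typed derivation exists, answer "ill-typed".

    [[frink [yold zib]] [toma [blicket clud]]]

[yold zib]: ((e→s)→((t→e)→((e→e)→(t→s)))) applied to (e→s) yields ((t→e)→((e→e)→(t→s))).
At [frink [yold zib]]: neither t nor ((t→e)→((e→e)→(t→s))) can take the other as argument; the node is ill-typed.

ill-typed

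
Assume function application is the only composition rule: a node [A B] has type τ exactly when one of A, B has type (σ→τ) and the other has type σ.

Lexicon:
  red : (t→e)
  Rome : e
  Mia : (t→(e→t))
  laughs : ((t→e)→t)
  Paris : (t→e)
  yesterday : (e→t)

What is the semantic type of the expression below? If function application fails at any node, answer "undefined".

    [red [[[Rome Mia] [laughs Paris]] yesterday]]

undefined

[Rome Mia]: e and (t→(e→t)) cannot combine by function application — type clash.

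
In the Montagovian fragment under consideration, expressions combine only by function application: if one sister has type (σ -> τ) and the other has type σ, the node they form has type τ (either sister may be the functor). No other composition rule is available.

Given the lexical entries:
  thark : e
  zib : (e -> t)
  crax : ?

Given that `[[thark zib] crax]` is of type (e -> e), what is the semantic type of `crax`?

(t -> (e -> e))

For [[thark zib] crax] to have type (e -> e) with [thark zib] of type t, crax must be the function: crax : (t -> (e -> e)).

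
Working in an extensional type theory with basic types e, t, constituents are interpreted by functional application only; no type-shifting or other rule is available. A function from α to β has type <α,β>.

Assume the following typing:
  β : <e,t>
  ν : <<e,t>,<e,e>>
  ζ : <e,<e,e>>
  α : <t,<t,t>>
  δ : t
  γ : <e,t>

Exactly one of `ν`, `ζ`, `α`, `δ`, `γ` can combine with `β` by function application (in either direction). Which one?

ν — combines: ν : <<e,t>,<e,e>> takes β : <e,t> as argument, giving <e,e>.
ζ : <e,<e,e>> — no; β wants e, and ζ wants e.
α : <t,<t,t>> — no; β wants e, and α wants t.
δ : t — no; β wants e, and δ wants nothing (atomic).
γ : <e,t> — no; β wants e, and γ wants e.

ν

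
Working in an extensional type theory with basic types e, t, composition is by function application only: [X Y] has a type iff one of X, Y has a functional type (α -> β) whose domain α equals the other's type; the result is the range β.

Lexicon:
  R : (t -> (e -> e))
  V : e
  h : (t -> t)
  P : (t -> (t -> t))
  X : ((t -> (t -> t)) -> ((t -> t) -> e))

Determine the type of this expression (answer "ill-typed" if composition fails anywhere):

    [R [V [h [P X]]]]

[P X]: X is ((t -> (t -> t)) -> ((t -> t) -> e)), P is (t -> (t -> t)); result ((t -> t) -> e).
[h [P X]]: [P X] is ((t -> t) -> e), h is (t -> t); result e.
[V [h [P X]]]: e with e — neither is a function whose domain matches the other; composition fails here.

ill-typed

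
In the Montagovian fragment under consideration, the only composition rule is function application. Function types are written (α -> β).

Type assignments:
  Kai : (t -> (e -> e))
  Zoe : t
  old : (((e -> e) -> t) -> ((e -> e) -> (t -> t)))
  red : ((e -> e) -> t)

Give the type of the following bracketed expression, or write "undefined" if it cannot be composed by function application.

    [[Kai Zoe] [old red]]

(t -> t)

[Kai Zoe] — Kai of type (t -> (e -> e)) combines with Zoe of type t: type (e -> e).
[old red] — old of type (((e -> e) -> t) -> ((e -> e) -> (t -> t))) combines with red of type ((e -> e) -> t): type ((e -> e) -> (t -> t)).
[[Kai Zoe] [old red]] — [old red] of type ((e -> e) -> (t -> t)) combines with [Kai Zoe] of type (e -> e): type (t -> t).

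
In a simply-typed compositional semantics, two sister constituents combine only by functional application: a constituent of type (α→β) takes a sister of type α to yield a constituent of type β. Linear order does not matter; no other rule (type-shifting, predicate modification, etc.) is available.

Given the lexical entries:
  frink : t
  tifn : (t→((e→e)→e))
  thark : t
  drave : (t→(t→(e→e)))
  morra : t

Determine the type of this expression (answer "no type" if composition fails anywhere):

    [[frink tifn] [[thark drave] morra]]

[frink tifn]: tifn is (t→((e→e)→e)), frink is t; result ((e→e)→e).
[thark drave]: drave is (t→(t→(e→e))), thark is t; result (t→(e→e)).
[[thark drave] morra]: [thark drave] is (t→(e→e)), morra is t; result (e→e).
[[frink tifn] [[thark drave] morra]]: [frink tifn] is ((e→e)→e), [[thark drave] morra] is (e→e); result e.

e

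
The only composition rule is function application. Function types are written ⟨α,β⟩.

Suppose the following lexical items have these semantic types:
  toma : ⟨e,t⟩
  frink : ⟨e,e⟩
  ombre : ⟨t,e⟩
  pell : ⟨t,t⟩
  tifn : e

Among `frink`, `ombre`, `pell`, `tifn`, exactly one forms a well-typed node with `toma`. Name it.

tifn

frink : ⟨e,e⟩ — toma needs e; frink needs e; neither fits.
ombre : ⟨t,e⟩ — toma needs e; ombre needs t; neither fits.
pell : ⟨t,t⟩ — toma needs e; pell needs t; neither fits.
tifn — combines: toma : ⟨e,t⟩ takes tifn : e as argument, giving t.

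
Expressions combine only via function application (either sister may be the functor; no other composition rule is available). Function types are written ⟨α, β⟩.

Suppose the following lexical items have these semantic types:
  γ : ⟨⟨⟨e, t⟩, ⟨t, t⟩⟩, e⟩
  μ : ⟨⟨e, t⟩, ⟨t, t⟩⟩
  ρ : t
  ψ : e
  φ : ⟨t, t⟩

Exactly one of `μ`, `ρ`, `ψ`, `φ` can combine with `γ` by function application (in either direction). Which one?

μ

μ — combines: γ : ⟨⟨⟨e, t⟩, ⟨t, t⟩⟩, e⟩ takes μ : ⟨⟨e, t⟩, ⟨t, t⟩⟩ as argument, giving e.
ρ : t — neither side's domain matches the other.
ψ : e — neither side's domain matches the other.
φ : ⟨t, t⟩ — neither side's domain matches the other.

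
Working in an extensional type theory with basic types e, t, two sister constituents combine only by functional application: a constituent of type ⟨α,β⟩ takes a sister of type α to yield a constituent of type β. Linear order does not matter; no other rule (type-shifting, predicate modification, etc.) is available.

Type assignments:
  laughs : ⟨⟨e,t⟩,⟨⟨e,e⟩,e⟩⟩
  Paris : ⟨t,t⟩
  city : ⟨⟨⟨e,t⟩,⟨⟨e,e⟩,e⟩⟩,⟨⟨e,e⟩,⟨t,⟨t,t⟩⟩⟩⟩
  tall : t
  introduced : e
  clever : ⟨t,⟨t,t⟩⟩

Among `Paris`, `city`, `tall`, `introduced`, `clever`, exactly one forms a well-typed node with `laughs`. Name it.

city

Paris : ⟨t,t⟩ — neither side's domain matches the other.
city — combines: city : ⟨⟨⟨e,t⟩,⟨⟨e,e⟩,e⟩⟩,⟨⟨e,e⟩,⟨t,⟨t,t⟩⟩⟩⟩ takes laughs : ⟨⟨e,t⟩,⟨⟨e,e⟩,e⟩⟩ as argument, giving ⟨⟨e,e⟩,⟨t,⟨t,t⟩⟩⟩.
tall : t — neither side's domain matches the other.
introduced : e — neither side's domain matches the other.
clever : ⟨t,⟨t,t⟩⟩ — neither side's domain matches the other.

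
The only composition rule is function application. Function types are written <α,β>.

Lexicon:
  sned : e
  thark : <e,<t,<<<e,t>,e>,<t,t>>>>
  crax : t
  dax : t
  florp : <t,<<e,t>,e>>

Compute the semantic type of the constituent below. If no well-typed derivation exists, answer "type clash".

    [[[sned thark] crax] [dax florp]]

<t,t>

[sned thark]: <e,<t,<<<e,t>,e>,<t,t>>>> applied to e yields <t,<<<e,t>,e>,<t,t>>>.
[[sned thark] crax]: <t,<<<e,t>,e>,<t,t>>> applied to t yields <<<e,t>,e>,<t,t>>.
[dax florp]: <t,<<e,t>,e>> applied to t yields <<e,t>,e>.
[[[sned thark] crax] [dax florp]]: <<<e,t>,e>,<t,t>> applied to <<e,t>,e> yields <t,t>.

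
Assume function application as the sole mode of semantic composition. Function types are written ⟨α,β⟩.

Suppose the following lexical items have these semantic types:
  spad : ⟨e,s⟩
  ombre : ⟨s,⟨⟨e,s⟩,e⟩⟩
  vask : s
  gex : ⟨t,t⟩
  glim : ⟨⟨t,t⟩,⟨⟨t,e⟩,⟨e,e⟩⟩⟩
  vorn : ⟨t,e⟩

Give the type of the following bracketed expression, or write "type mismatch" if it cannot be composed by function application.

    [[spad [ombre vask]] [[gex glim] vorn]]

e

[ombre vask]: functor ombre : ⟨s,⟨⟨e,s⟩,e⟩⟩, argument vask : s; result ⟨⟨e,s⟩,e⟩.
[spad [ombre vask]]: functor [ombre vask] : ⟨⟨e,s⟩,e⟩, argument spad : ⟨e,s⟩; result e.
[gex glim]: functor glim : ⟨⟨t,t⟩,⟨⟨t,e⟩,⟨e,e⟩⟩⟩, argument gex : ⟨t,t⟩; result ⟨⟨t,e⟩,⟨e,e⟩⟩.
[[gex glim] vorn]: functor [gex glim] : ⟨⟨t,e⟩,⟨e,e⟩⟩, argument vorn : ⟨t,e⟩; result ⟨e,e⟩.
[[spad [ombre vask]] [[gex glim] vorn]]: functor [[gex glim] vorn] : ⟨e,e⟩, argument [spad [ombre vask]] : e; result e.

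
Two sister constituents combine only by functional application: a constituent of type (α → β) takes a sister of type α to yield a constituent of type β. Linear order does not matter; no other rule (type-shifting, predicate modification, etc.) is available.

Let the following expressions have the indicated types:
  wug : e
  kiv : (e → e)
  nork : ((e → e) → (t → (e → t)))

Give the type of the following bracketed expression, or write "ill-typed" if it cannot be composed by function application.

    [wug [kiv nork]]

ill-typed

[kiv nork]: nork is ((e → e) → (t → (e → t))), kiv is (e → e); result (t → (e → t)).
[wug [kiv nork]]: e with (t → (e → t)) — neither is a function whose domain matches the other; composition fails here.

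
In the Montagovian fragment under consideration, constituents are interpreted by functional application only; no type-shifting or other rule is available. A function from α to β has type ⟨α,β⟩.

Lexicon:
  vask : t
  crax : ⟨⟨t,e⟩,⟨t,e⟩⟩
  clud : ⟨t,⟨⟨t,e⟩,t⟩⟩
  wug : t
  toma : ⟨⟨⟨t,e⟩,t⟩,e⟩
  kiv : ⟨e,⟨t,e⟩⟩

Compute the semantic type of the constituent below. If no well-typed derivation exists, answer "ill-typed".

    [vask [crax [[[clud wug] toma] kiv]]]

[clud wug]: clud is ⟨t,⟨⟨t,e⟩,t⟩⟩, wug is t; result ⟨⟨t,e⟩,t⟩.
[[clud wug] toma]: toma is ⟨⟨⟨t,e⟩,t⟩,e⟩, [clud wug] is ⟨⟨t,e⟩,t⟩; result e.
[[[clud wug] toma] kiv]: kiv is ⟨e,⟨t,e⟩⟩, [[clud wug] toma] is e; result ⟨t,e⟩.
[crax [[[clud wug] toma] kiv]]: crax is ⟨⟨t,e⟩,⟨t,e⟩⟩, [[[clud wug] toma] kiv] is ⟨t,e⟩; result ⟨t,e⟩.
[vask [crax [[[clud wug] toma] kiv]]]: [crax [[[clud wug] toma] kiv]] is ⟨t,e⟩, vask is t; result e.

e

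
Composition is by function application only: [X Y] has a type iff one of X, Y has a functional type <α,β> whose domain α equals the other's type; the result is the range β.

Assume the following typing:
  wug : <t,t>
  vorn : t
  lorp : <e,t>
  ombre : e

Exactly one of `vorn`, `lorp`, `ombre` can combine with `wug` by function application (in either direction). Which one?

vorn — combines: wug : <t,t> takes vorn : t as argument, giving t.
lorp : <e,t> — does not combine with wug.
ombre : e — does not combine with wug.

vorn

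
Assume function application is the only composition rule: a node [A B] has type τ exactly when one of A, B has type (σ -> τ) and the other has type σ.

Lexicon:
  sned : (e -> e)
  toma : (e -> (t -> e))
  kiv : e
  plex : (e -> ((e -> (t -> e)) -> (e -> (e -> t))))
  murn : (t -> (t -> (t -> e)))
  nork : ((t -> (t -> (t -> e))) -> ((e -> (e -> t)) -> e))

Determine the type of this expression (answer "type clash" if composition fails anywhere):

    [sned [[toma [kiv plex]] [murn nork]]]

e

At [kiv plex], plex : (e -> ((e -> (t -> e)) -> (e -> (e -> t)))) takes kiv : e, giving ((e -> (t -> e)) -> (e -> (e -> t))).
At [toma [kiv plex]], [kiv plex] : ((e -> (t -> e)) -> (e -> (e -> t))) takes toma : (e -> (t -> e)), giving (e -> (e -> t)).
At [murn nork], nork : ((t -> (t -> (t -> e))) -> ((e -> (e -> t)) -> e)) takes murn : (t -> (t -> (t -> e))), giving ((e -> (e -> t)) -> e).
At [[toma [kiv plex]] [murn nork]], [murn nork] : ((e -> (e -> t)) -> e) takes [toma [kiv plex]] : (e -> (e -> t)), giving e.
At [sned [[toma [kiv plex]] [murn nork]]], sned : (e -> e) takes [[toma [kiv plex]] [murn nork]] : e, giving e.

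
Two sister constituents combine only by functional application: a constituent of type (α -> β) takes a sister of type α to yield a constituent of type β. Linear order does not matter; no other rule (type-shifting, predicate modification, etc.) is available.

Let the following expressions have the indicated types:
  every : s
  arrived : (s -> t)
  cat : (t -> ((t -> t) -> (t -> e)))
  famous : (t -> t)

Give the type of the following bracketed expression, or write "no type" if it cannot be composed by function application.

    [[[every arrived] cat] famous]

(t -> e)

[every arrived]: (s -> t) applied to s yields t.
[[every arrived] cat]: (t -> ((t -> t) -> (t -> e))) applied to t yields ((t -> t) -> (t -> e)).
[[[every arrived] cat] famous]: ((t -> t) -> (t -> e)) applied to (t -> t) yields (t -> e).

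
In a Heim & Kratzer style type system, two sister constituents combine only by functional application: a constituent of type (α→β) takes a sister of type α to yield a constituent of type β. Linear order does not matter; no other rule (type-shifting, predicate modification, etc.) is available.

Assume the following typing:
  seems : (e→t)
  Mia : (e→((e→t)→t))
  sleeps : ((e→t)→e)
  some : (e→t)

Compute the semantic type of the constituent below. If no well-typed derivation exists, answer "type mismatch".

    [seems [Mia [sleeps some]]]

[sleeps some]: functor sleeps : ((e→t)→e), argument some : (e→t); result e.
[Mia [sleeps some]]: functor Mia : (e→((e→t)→t)), argument [sleeps some] : e; result ((e→t)→t).
[seems [Mia [sleeps some]]]: functor [Mia [sleeps some]] : ((e→t)→t), argument seems : (e→t); result t.

t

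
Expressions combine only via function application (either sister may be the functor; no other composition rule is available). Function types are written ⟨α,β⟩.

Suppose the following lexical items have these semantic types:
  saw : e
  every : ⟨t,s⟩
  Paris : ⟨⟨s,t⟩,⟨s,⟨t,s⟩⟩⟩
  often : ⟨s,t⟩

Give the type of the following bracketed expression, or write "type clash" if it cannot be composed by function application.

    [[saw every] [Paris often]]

type clash

[saw every]: e with ⟨t,s⟩ — neither is a function whose domain matches the other; composition fails here.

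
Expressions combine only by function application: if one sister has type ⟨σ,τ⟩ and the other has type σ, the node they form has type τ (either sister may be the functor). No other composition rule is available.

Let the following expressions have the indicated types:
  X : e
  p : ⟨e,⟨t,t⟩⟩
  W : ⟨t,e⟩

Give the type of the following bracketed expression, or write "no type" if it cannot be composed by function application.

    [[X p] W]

no type

[X p]: functor p : ⟨e,⟨t,t⟩⟩, argument X : e; result ⟨t,t⟩.
[[X p] W]: ⟨t,t⟩ and ⟨t,e⟩ cannot combine by function application — type clash.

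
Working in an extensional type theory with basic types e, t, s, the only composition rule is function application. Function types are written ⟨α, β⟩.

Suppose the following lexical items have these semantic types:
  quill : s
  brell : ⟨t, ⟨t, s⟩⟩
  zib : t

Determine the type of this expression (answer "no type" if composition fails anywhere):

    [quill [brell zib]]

no type

[brell zib]: ⟨t, ⟨t, s⟩⟩ applied to t yields ⟨t, s⟩.
[quill [brell zib]]: s and ⟨t, s⟩ cannot combine by function application — type clash.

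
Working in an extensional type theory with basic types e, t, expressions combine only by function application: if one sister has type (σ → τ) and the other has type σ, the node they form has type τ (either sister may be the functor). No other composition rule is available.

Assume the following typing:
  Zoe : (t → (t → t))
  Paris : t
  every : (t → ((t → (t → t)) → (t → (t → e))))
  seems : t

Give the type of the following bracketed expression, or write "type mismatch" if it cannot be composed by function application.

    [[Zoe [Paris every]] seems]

(t → e)

[Paris every]: (t → ((t → (t → t)) → (t → (t → e)))) applied to t yields ((t → (t → t)) → (t → (t → e))).
[Zoe [Paris every]]: ((t → (t → t)) → (t → (t → e))) applied to (t → (t → t)) yields (t → (t → e)).
[[Zoe [Paris every]] seems]: (t → (t → e)) applied to t yields (t → e).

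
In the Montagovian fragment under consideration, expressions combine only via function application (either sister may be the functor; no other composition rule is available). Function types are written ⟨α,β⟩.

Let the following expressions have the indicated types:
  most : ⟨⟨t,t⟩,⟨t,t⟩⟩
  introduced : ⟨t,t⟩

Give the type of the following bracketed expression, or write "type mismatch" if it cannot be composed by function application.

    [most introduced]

⟨t,t⟩

[most introduced]: ⟨⟨t,t⟩,⟨t,t⟩⟩ applied to ⟨t,t⟩ yields ⟨t,t⟩.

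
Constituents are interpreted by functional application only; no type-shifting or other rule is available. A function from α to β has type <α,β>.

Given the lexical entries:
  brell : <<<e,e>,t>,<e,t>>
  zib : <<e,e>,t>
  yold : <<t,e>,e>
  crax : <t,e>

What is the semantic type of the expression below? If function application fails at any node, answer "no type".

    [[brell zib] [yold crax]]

[brell zib]: <<<e,e>,t>,<e,t>> applied to <<e,e>,t> yields <e,t>.
[yold crax]: <<t,e>,e> applied to <t,e> yields e.
[[brell zib] [yold crax]]: <e,t> applied to e yields t.

t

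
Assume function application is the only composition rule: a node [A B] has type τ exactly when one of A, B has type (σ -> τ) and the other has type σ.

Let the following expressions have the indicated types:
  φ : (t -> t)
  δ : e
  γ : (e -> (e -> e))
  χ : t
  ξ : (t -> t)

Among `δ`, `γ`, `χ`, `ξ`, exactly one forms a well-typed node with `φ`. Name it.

δ : e — neither side's domain matches the other.
γ : (e -> (e -> e)) — neither side's domain matches the other.
χ — combines: φ : (t -> t) takes χ : t as argument, giving t.
ξ : (t -> t) — neither side's domain matches the other.

χ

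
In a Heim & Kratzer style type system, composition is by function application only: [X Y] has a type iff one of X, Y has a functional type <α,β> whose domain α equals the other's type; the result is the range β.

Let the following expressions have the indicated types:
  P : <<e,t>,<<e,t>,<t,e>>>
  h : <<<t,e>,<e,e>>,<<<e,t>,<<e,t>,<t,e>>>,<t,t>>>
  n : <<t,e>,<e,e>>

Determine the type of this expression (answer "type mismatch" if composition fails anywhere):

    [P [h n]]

<t,t>

[h n]: functor h : <<<t,e>,<e,e>>,<<<e,t>,<<e,t>,<t,e>>>,<t,t>>>, argument n : <<t,e>,<e,e>>; result <<<e,t>,<<e,t>,<t,e>>>,<t,t>>.
[P [h n]]: functor [h n] : <<<e,t>,<<e,t>,<t,e>>>,<t,t>>, argument P : <<e,t>,<<e,t>,<t,e>>>; result <t,t>.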